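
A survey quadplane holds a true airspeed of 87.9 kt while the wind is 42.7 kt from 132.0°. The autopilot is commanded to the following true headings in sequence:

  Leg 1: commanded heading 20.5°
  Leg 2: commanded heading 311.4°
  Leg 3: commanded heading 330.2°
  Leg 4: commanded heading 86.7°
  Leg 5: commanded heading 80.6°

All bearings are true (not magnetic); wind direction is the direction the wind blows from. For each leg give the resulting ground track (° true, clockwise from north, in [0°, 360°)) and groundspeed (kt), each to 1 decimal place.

Leg 1: track=359.5°, groundspeed=110.9 kt
Leg 2: track=311.6°, groundspeed=130.6 kt
Leg 3: track=324.3°, groundspeed=129.2 kt
Leg 4: track=59.0°, groundspeed=65.3 kt
Leg 5: track=52.0°, groundspeed=69.8 kt

Leg 1: heading 20.5°; drift -21.0° → track 359.5°, groundspeed 110.9 kt
Leg 2: heading 311.4°; drift +0.2° → track 311.6°, groundspeed 130.6 kt
Leg 3: heading 330.2°; drift -5.9° → track 324.3°, groundspeed 129.2 kt
Leg 4: heading 86.7°; drift -27.7° → track 59.0°, groundspeed 65.3 kt
Leg 5: heading 80.6°; drift -28.6° → track 52.0°, groundspeed 69.8 kt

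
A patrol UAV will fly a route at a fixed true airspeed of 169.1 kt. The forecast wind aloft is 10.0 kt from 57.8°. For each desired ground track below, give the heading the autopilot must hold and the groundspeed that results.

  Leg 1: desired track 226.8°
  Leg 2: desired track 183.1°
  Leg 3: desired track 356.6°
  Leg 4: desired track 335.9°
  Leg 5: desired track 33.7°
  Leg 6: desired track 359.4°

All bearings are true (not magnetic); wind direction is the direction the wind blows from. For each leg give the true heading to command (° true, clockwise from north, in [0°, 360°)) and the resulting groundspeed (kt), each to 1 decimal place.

Leg 1: heading=226.2°, groundspeed=178.9 kt
Leg 2: heading=180.3°, groundspeed=174.7 kt
Leg 3: heading=359.6°, groundspeed=164.1 kt
Leg 4: heading=339.3°, groundspeed=167.4 kt
Leg 5: heading=35.1°, groundspeed=159.9 kt
Leg 6: heading=2.3°, groundspeed=163.6 kt

Leg 1: desired track 226.8°; wind correction -0.6° → command heading 226.2°, groundspeed 178.9 kt
Leg 2: desired track 183.1°; wind correction -2.8° → command heading 180.3°, groundspeed 174.7 kt
Leg 3: desired track 356.6°; wind correction +3.0° → command heading 359.6°, groundspeed 164.1 kt
Leg 4: desired track 335.9°; wind correction +3.4° → command heading 339.3°, groundspeed 167.4 kt
Leg 5: desired track 33.7°; wind correction +1.4° → command heading 35.1°, groundspeed 159.9 kt
Leg 6: desired track 359.4°; wind correction +2.9° → command heading 2.3°, groundspeed 163.6 kt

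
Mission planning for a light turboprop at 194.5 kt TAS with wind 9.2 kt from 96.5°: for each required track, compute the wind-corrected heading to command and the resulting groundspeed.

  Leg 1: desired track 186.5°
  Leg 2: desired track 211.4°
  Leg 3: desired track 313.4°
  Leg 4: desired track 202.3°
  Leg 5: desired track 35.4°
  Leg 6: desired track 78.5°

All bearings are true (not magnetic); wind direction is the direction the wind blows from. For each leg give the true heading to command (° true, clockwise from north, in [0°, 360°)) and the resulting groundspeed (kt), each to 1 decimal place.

Leg 1: desired track 186.5°; wind correction -2.7° → command heading 183.8°, groundspeed 194.3 kt
Leg 2: desired track 211.4°; wind correction -2.5° → command heading 208.9°, groundspeed 198.2 kt
Leg 3: desired track 313.4°; wind correction +1.6° → command heading 315.0°, groundspeed 201.8 kt
Leg 4: desired track 202.3°; wind correction -2.6° → command heading 199.7°, groundspeed 196.8 kt
Leg 5: desired track 35.4°; wind correction +2.4° → command heading 37.8°, groundspeed 189.9 kt
Leg 6: desired track 78.5°; wind correction +0.8° → command heading 79.3°, groundspeed 185.7 kt

Leg 1: heading=183.8°, groundspeed=194.3 kt
Leg 2: heading=208.9°, groundspeed=198.2 kt
Leg 3: heading=315.0°, groundspeed=201.8 kt
Leg 4: heading=199.7°, groundspeed=196.8 kt
Leg 5: heading=37.8°, groundspeed=189.9 kt
Leg 6: heading=79.3°, groundspeed=185.7 kt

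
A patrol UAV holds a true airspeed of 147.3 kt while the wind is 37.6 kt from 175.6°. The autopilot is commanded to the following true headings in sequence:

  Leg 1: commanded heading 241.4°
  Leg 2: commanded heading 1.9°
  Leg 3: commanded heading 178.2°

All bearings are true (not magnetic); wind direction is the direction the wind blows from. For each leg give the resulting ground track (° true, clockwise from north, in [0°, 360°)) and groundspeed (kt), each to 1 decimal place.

Leg 1: track=256.0°, groundspeed=136.3 kt
Leg 2: track=0.6°, groundspeed=184.7 kt
Leg 3: track=179.1°, groundspeed=109.8 kt

Leg 1: heading 241.4°; drift +14.6° → track 256.0°, groundspeed 136.3 kt
Leg 2: heading 1.9°; drift -1.3° → track 0.6°, groundspeed 184.7 kt
Leg 3: heading 178.2°; drift +0.9° → track 179.1°, groundspeed 109.8 kt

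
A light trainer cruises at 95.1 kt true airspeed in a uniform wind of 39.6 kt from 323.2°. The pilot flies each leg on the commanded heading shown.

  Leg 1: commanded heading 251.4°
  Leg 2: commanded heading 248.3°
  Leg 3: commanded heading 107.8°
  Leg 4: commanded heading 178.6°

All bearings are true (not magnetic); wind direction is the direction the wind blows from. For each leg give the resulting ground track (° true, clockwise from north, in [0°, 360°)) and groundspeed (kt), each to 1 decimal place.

Leg 1: heading 251.4°; drift -24.5° → track 226.9°, groundspeed 90.9 kt
Leg 2: heading 248.3°; drift -24.3° → track 224.0°, groundspeed 93.0 kt
Leg 3: heading 107.8°; drift +10.2° → track 118.0°, groundspeed 129.4 kt
Leg 4: heading 178.6°; drift -10.2° → track 168.4°, groundspeed 129.4 kt

Leg 1: track=226.9°, groundspeed=90.9 kt
Leg 2: track=224.0°, groundspeed=93.0 kt
Leg 3: track=118.0°, groundspeed=129.4 kt
Leg 4: track=168.4°, groundspeed=129.4 kt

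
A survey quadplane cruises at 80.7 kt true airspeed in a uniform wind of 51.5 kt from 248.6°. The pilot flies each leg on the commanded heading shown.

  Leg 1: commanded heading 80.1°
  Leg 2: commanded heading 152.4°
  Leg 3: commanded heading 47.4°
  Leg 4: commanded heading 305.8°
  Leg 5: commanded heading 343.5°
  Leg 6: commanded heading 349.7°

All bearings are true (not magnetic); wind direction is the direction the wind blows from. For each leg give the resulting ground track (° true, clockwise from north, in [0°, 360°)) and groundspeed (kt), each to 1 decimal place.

Leg 1: heading 80.1°; drift -4.5° → track 75.6°, groundspeed 131.6 kt
Leg 2: heading 152.4°; drift -30.7° → track 121.7°, groundspeed 100.3 kt
Leg 3: heading 47.4°; drift +8.2° → track 55.6°, groundspeed 130.1 kt
Leg 4: heading 305.8°; drift +39.3° → track 345.1°, groundspeed 68.3 kt
Leg 5: heading 343.5°; drift +31.1° → track 14.6°, groundspeed 99.4 kt
Leg 6: heading 349.7°; drift +29.1° → track 18.8°, groundspeed 103.8 kt

Leg 1: track=75.6°, groundspeed=131.6 kt
Leg 2: track=121.7°, groundspeed=100.3 kt
Leg 3: track=55.6°, groundspeed=130.1 kt
Leg 4: track=345.1°, groundspeed=68.3 kt
Leg 5: track=14.6°, groundspeed=99.4 kt
Leg 6: track=18.8°, groundspeed=103.8 kt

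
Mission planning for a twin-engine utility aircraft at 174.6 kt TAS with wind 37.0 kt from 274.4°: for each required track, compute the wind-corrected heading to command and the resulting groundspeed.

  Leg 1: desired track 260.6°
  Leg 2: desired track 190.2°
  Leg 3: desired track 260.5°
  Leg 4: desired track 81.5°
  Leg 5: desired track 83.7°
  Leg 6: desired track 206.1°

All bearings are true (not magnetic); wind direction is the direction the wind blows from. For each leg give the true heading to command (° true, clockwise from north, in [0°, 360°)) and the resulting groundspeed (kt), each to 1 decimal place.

Leg 1: desired track 260.6°; wind correction +2.9° → command heading 263.5°, groundspeed 138.4 kt
Leg 2: desired track 190.2°; wind correction +12.2° → command heading 202.4°, groundspeed 166.9 kt
Leg 3: desired track 260.5°; wind correction +2.9° → command heading 263.4°, groundspeed 138.5 kt
Leg 4: desired track 81.5°; wind correction -2.7° → command heading 78.8°, groundspeed 210.5 kt
Leg 5: desired track 83.7°; wind correction -2.3° → command heading 81.4°, groundspeed 210.8 kt
Leg 6: desired track 206.1°; wind correction +11.4° → command heading 217.5°, groundspeed 157.5 kt

Leg 1: heading=263.5°, groundspeed=138.4 kt
Leg 2: heading=202.4°, groundspeed=166.9 kt
Leg 3: heading=263.4°, groundspeed=138.5 kt
Leg 4: heading=78.8°, groundspeed=210.5 kt
Leg 5: heading=81.4°, groundspeed=210.8 kt
Leg 6: heading=217.5°, groundspeed=157.5 kt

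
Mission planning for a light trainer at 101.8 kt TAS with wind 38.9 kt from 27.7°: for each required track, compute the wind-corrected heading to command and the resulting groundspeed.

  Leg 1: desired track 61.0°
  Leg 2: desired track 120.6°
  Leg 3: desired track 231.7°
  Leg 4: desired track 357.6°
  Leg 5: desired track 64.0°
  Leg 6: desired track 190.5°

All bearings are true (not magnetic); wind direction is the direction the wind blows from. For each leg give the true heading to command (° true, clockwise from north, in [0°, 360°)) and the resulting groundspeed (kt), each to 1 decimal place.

Leg 1: desired track 61.0°; wind correction -12.1° → command heading 48.9°, groundspeed 67.0 kt
Leg 2: desired track 120.6°; wind correction -22.4° → command heading 98.2°, groundspeed 96.1 kt
Leg 3: desired track 231.7°; wind correction +8.9° → command heading 240.6°, groundspeed 136.1 kt
Leg 4: desired track 357.6°; wind correction +11.0° → command heading 8.6°, groundspeed 66.3 kt
Leg 5: desired track 64.0°; wind correction -13.1° → command heading 50.9°, groundspeed 67.8 kt
Leg 6: desired track 190.5°; wind correction -6.5° → command heading 184.0°, groundspeed 138.3 kt

Leg 1: heading=48.9°, groundspeed=67.0 kt
Leg 2: heading=98.2°, groundspeed=96.1 kt
Leg 3: heading=240.6°, groundspeed=136.1 kt
Leg 4: heading=8.6°, groundspeed=66.3 kt
Leg 5: heading=50.9°, groundspeed=67.8 kt
Leg 6: heading=184.0°, groundspeed=138.3 kt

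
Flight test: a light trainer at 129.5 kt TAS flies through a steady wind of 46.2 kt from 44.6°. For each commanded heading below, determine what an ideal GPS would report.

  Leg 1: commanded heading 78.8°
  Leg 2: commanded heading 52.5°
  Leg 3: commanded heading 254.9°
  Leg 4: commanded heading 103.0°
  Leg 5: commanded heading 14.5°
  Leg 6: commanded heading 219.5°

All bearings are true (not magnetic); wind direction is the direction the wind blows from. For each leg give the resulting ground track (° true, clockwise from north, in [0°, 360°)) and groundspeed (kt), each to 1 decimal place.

Leg 1: track=94.7°, groundspeed=94.9 kt
Leg 2: track=56.8°, groundspeed=84.0 kt
Leg 3: track=247.1°, groundspeed=171.0 kt
Leg 4: track=123.5°, groundspeed=112.4 kt
Leg 5: track=0.0°, groundspeed=92.5 kt
Leg 6: track=220.8°, groundspeed=175.6 kt

Leg 1: heading 78.8°; drift +15.9° → track 94.7°, groundspeed 94.9 kt
Leg 2: heading 52.5°; drift +4.3° → track 56.8°, groundspeed 84.0 kt
Leg 3: heading 254.9°; drift -7.8° → track 247.1°, groundspeed 171.0 kt
Leg 4: heading 103.0°; drift +20.5° → track 123.5°, groundspeed 112.4 kt
Leg 5: heading 14.5°; drift -14.5° → track 0.0°, groundspeed 92.5 kt
Leg 6: heading 219.5°; drift +1.3° → track 220.8°, groundspeed 175.6 kt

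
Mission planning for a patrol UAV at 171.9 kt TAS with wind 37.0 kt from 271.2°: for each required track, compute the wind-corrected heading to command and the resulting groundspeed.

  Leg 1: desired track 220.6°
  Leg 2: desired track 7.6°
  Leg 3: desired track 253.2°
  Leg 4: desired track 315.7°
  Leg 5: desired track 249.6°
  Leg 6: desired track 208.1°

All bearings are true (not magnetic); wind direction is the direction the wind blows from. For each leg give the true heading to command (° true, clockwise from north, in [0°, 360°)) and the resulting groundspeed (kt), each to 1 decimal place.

Leg 1: desired track 220.6°; wind correction +9.6° → command heading 230.2°, groundspeed 146.0 kt
Leg 2: desired track 7.6°; wind correction -12.4° → command heading 355.2°, groundspeed 172.0 kt
Leg 3: desired track 253.2°; wind correction +3.8° → command heading 257.0°, groundspeed 136.3 kt
Leg 4: desired track 315.7°; wind correction -8.7° → command heading 307.0°, groundspeed 143.5 kt
Leg 5: desired track 249.6°; wind correction +4.5° → command heading 254.1°, groundspeed 137.0 kt
Leg 6: desired track 208.1°; wind correction +11.1° → command heading 219.2°, groundspeed 152.0 kt

Leg 1: heading=230.2°, groundspeed=146.0 kt
Leg 2: heading=355.2°, groundspeed=172.0 kt
Leg 3: heading=257.0°, groundspeed=136.3 kt
Leg 4: heading=307.0°, groundspeed=143.5 kt
Leg 5: heading=254.1°, groundspeed=137.0 kt
Leg 6: heading=219.2°, groundspeed=152.0 kt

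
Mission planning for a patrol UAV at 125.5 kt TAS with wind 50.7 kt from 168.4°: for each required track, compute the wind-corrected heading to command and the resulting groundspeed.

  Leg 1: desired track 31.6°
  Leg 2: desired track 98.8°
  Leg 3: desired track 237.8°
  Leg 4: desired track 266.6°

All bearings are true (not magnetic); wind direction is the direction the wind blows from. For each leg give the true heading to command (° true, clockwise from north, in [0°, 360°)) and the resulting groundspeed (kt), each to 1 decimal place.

Leg 1: heading=47.7°, groundspeed=157.6 kt
Leg 2: heading=121.0°, groundspeed=98.5 kt
Leg 3: heading=215.6°, groundspeed=98.3 kt
Leg 4: heading=243.0°, groundspeed=122.3 kt

Leg 1: desired track 31.6°; wind correction +16.1° → command heading 47.7°, groundspeed 157.6 kt
Leg 2: desired track 98.8°; wind correction +22.2° → command heading 121.0°, groundspeed 98.5 kt
Leg 3: desired track 237.8°; wind correction -22.2° → command heading 215.6°, groundspeed 98.3 kt
Leg 4: desired track 266.6°; wind correction -23.6° → command heading 243.0°, groundspeed 122.3 kt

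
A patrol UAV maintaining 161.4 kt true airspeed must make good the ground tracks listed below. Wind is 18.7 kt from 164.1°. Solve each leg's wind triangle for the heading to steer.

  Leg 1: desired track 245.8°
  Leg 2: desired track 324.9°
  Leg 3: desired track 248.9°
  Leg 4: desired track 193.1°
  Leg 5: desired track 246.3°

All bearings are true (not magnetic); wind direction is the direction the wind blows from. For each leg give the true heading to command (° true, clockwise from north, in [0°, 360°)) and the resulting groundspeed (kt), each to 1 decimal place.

Leg 1: heading=239.2°, groundspeed=157.6 kt
Leg 2: heading=322.7°, groundspeed=178.9 kt
Leg 3: heading=242.3°, groundspeed=158.6 kt
Leg 4: heading=189.9°, groundspeed=144.8 kt
Leg 5: heading=239.7°, groundspeed=157.8 kt

Leg 1: desired track 245.8°; wind correction -6.6° → command heading 239.2°, groundspeed 157.6 kt
Leg 2: desired track 324.9°; wind correction -2.2° → command heading 322.7°, groundspeed 178.9 kt
Leg 3: desired track 248.9°; wind correction -6.6° → command heading 242.3°, groundspeed 158.6 kt
Leg 4: desired track 193.1°; wind correction -3.2° → command heading 189.9°, groundspeed 144.8 kt
Leg 5: desired track 246.3°; wind correction -6.6° → command heading 239.7°, groundspeed 157.8 kt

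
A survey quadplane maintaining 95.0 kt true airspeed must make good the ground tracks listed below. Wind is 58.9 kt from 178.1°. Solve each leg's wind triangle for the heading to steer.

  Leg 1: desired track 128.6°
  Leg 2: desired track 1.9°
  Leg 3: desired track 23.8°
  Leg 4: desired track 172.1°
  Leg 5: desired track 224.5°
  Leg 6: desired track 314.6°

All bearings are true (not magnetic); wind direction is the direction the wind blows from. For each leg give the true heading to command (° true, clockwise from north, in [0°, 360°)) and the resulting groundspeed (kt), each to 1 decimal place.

Leg 1: heading=156.7°, groundspeed=45.5 kt
Leg 2: heading=4.3°, groundspeed=153.7 kt
Leg 3: heading=39.4°, groundspeed=144.6 kt
Leg 4: heading=175.8°, groundspeed=36.2 kt
Leg 5: heading=197.8°, groundspeed=44.3 kt
Leg 6: heading=289.3°, groundspeed=128.6 kt

Leg 1: desired track 128.6°; wind correction +28.1° → command heading 156.7°, groundspeed 45.5 kt
Leg 2: desired track 1.9°; wind correction +2.4° → command heading 4.3°, groundspeed 153.7 kt
Leg 3: desired track 23.8°; wind correction +15.6° → command heading 39.4°, groundspeed 144.6 kt
Leg 4: desired track 172.1°; wind correction +3.7° → command heading 175.8°, groundspeed 36.2 kt
Leg 5: desired track 224.5°; wind correction -26.7° → command heading 197.8°, groundspeed 44.3 kt
Leg 6: desired track 314.6°; wind correction -25.3° → command heading 289.3°, groundspeed 128.6 kt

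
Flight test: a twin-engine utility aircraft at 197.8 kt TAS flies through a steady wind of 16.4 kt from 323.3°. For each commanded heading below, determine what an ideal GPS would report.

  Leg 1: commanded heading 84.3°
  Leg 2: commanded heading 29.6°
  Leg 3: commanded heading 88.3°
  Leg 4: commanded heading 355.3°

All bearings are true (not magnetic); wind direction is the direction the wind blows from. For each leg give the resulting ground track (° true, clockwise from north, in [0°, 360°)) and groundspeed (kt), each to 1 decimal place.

Leg 1: track=88.2°, groundspeed=206.7 kt
Leg 2: track=34.1°, groundspeed=191.8 kt
Leg 3: track=92.0°, groundspeed=207.6 kt
Leg 4: track=358.0°, groundspeed=184.1 kt

Leg 1: heading 84.3°; drift +3.9° → track 88.2°, groundspeed 206.7 kt
Leg 2: heading 29.6°; drift +4.5° → track 34.1°, groundspeed 191.8 kt
Leg 3: heading 88.3°; drift +3.7° → track 92.0°, groundspeed 207.6 kt
Leg 4: heading 355.3°; drift +2.7° → track 358.0°, groundspeed 184.1 kt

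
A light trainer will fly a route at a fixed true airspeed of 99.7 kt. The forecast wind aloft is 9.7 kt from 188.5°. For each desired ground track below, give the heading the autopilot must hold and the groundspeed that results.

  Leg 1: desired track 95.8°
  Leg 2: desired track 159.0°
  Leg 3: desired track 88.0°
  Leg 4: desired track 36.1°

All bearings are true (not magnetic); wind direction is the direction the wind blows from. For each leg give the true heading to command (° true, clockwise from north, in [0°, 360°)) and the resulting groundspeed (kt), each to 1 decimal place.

Leg 1: desired track 95.8°; wind correction +5.6° → command heading 101.4°, groundspeed 99.7 kt
Leg 2: desired track 159.0°; wind correction +2.7° → command heading 161.7°, groundspeed 91.1 kt
Leg 3: desired track 88.0°; wind correction +5.5° → command heading 93.5°, groundspeed 101.0 kt
Leg 4: desired track 36.1°; wind correction +2.6° → command heading 38.7°, groundspeed 108.2 kt

Leg 1: heading=101.4°, groundspeed=99.7 kt
Leg 2: heading=161.7°, groundspeed=91.1 kt
Leg 3: heading=93.5°, groundspeed=101.0 kt
Leg 4: heading=38.7°, groundspeed=108.2 kt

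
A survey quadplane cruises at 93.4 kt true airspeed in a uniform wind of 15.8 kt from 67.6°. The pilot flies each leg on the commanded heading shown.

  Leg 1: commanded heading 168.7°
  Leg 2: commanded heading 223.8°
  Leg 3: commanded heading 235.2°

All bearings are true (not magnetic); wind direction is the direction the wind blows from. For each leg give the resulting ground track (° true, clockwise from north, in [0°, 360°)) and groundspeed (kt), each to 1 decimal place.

Leg 1: track=177.8°, groundspeed=97.7 kt
Leg 2: track=227.2°, groundspeed=108.0 kt
Leg 3: track=237.0°, groundspeed=108.9 kt

Leg 1: heading 168.7°; drift +9.1° → track 177.8°, groundspeed 97.7 kt
Leg 2: heading 223.8°; drift +3.4° → track 227.2°, groundspeed 108.0 kt
Leg 3: heading 235.2°; drift +1.8° → track 237.0°, groundspeed 108.9 kt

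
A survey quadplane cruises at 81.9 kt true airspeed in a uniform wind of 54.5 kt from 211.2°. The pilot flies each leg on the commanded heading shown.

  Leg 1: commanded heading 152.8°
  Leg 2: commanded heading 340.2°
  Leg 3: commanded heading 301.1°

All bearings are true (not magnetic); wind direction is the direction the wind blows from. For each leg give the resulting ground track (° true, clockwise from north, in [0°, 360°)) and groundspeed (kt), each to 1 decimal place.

Leg 1: track=111.8°, groundspeed=70.7 kt
Leg 2: track=0.2°, groundspeed=123.7 kt
Leg 3: track=334.8°, groundspeed=98.3 kt

Leg 1: heading 152.8°; drift -41.0° → track 111.8°, groundspeed 70.7 kt
Leg 2: heading 340.2°; drift +20.0° → track 0.2°, groundspeed 123.7 kt
Leg 3: heading 301.1°; drift +33.7° → track 334.8°, groundspeed 98.3 kt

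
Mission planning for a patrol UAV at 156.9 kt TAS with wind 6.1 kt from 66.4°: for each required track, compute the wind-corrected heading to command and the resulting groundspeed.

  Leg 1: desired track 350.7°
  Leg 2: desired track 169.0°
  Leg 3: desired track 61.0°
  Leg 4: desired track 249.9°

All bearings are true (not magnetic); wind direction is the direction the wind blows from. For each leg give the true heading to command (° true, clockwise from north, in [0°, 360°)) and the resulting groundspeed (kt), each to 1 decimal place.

Leg 1: heading=352.9°, groundspeed=155.3 kt
Leg 2: heading=166.8°, groundspeed=158.1 kt
Leg 3: heading=61.2°, groundspeed=150.8 kt
Leg 4: heading=250.0°, groundspeed=163.0 kt

Leg 1: desired track 350.7°; wind correction +2.2° → command heading 352.9°, groundspeed 155.3 kt
Leg 2: desired track 169.0°; wind correction -2.2° → command heading 166.8°, groundspeed 158.1 kt
Leg 3: desired track 61.0°; wind correction +0.2° → command heading 61.2°, groundspeed 150.8 kt
Leg 4: desired track 249.9°; wind correction +0.1° → command heading 250.0°, groundspeed 163.0 kt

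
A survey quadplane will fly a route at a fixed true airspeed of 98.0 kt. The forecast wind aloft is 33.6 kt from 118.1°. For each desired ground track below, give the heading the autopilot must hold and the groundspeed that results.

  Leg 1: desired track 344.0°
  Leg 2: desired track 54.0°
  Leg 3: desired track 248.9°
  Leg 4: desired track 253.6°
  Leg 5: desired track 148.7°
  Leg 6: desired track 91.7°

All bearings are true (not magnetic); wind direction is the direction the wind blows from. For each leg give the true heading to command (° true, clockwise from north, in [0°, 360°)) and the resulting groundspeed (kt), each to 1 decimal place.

Leg 1: desired track 344.0°; wind correction +14.3° → command heading 358.3°, groundspeed 118.4 kt
Leg 2: desired track 54.0°; wind correction +18.0° → command heading 72.0°, groundspeed 78.5 kt
Leg 3: desired track 248.9°; wind correction -15.0° → command heading 233.9°, groundspeed 116.6 kt
Leg 4: desired track 253.6°; wind correction -13.9° → command heading 239.7°, groundspeed 119.1 kt
Leg 5: desired track 148.7°; wind correction -10.1° → command heading 138.6°, groundspeed 67.6 kt
Leg 6: desired track 91.7°; wind correction +8.8° → command heading 100.5°, groundspeed 66.8 kt

Leg 1: heading=358.3°, groundspeed=118.4 kt
Leg 2: heading=72.0°, groundspeed=78.5 kt
Leg 3: heading=233.9°, groundspeed=116.6 kt
Leg 4: heading=239.7°, groundspeed=119.1 kt
Leg 5: heading=138.6°, groundspeed=67.6 kt
Leg 6: heading=100.5°, groundspeed=66.8 kt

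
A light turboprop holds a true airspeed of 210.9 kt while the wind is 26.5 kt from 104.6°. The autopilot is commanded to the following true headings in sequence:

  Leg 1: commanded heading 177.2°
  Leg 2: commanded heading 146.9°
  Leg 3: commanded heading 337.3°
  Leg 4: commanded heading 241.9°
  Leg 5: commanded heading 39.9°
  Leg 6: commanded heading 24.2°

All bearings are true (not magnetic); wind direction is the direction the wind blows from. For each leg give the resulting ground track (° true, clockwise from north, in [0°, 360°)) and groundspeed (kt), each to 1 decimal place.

Leg 1: heading 177.2°; drift +7.1° → track 184.3°, groundspeed 204.5 kt
Leg 2: heading 146.9°; drift +5.3° → track 152.2°, groundspeed 192.1 kt
Leg 3: heading 337.3°; drift -5.3° → track 332.0°, groundspeed 227.9 kt
Leg 4: heading 241.9°; drift +4.5° → track 246.4°, groundspeed 231.1 kt
Leg 5: heading 39.9°; drift -6.8° → track 33.1°, groundspeed 201.0 kt
Leg 6: heading 24.2°; drift -7.2° → track 17.0°, groundspeed 208.1 kt

Leg 1: track=184.3°, groundspeed=204.5 kt
Leg 2: track=152.2°, groundspeed=192.1 kt
Leg 3: track=332.0°, groundspeed=227.9 kt
Leg 4: track=246.4°, groundspeed=231.1 kt
Leg 5: track=33.1°, groundspeed=201.0 kt
Leg 6: track=17.0°, groundspeed=208.1 kt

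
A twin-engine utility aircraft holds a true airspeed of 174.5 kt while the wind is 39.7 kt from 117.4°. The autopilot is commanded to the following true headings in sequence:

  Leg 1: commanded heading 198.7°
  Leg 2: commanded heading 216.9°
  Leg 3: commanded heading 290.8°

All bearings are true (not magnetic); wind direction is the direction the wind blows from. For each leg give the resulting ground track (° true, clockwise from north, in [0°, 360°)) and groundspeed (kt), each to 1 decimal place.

Leg 1: heading 198.7°; drift +13.1° → track 211.8°, groundspeed 173.0 kt
Leg 2: heading 216.9°; drift +12.2° → track 229.1°, groundspeed 185.2 kt
Leg 3: heading 290.8°; drift +1.2° → track 292.0°, groundspeed 214.0 kt

Leg 1: track=211.8°, groundspeed=173.0 kt
Leg 2: track=229.1°, groundspeed=185.2 kt
Leg 3: track=292.0°, groundspeed=214.0 kt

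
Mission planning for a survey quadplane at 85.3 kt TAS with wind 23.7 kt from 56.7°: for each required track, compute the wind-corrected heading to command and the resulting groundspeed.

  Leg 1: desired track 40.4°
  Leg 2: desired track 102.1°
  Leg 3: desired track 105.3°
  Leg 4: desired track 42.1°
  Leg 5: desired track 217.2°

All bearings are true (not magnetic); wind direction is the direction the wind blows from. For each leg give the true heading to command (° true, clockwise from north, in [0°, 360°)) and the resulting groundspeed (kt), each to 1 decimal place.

Leg 1: desired track 40.4°; wind correction +4.5° → command heading 44.9°, groundspeed 62.3 kt
Leg 2: desired track 102.1°; wind correction -11.4° → command heading 90.7°, groundspeed 67.0 kt
Leg 3: desired track 105.3°; wind correction -12.0° → command heading 93.3°, groundspeed 67.8 kt
Leg 4: desired track 42.1°; wind correction +4.0° → command heading 46.1°, groundspeed 62.2 kt
Leg 5: desired track 217.2°; wind correction -5.3° → command heading 211.9°, groundspeed 107.3 kt

Leg 1: heading=44.9°, groundspeed=62.3 kt
Leg 2: heading=90.7°, groundspeed=67.0 kt
Leg 3: heading=93.3°, groundspeed=67.8 kt
Leg 4: heading=46.1°, groundspeed=62.2 kt
Leg 5: heading=211.9°, groundspeed=107.3 kt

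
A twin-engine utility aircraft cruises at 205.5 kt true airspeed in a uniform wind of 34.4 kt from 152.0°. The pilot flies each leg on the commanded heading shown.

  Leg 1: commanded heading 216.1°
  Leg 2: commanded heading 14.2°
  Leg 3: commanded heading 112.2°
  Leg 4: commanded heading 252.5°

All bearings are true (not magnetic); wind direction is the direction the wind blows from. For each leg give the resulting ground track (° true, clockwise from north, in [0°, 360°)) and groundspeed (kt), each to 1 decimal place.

Leg 1: track=225.3°, groundspeed=193.0 kt
Leg 2: track=8.5°, groundspeed=232.1 kt
Leg 3: track=105.2°, groundspeed=180.4 kt
Leg 4: track=261.6°, groundspeed=214.5 kt

Leg 1: heading 216.1°; drift +9.2° → track 225.3°, groundspeed 193.0 kt
Leg 2: heading 14.2°; drift -5.7° → track 8.5°, groundspeed 232.1 kt
Leg 3: heading 112.2°; drift -7.0° → track 105.2°, groundspeed 180.4 kt
Leg 4: heading 252.5°; drift +9.1° → track 261.6°, groundspeed 214.5 kt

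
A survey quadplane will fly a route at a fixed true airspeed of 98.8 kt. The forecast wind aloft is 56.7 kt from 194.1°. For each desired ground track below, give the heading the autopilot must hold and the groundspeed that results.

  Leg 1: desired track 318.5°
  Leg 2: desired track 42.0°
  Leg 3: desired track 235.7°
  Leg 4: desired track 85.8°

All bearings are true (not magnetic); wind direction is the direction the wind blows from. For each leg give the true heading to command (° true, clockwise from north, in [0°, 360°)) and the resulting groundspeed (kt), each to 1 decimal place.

Leg 1: desired track 318.5°; wind correction -28.3° → command heading 290.2°, groundspeed 119.1 kt
Leg 2: desired track 42.0°; wind correction +15.6° → command heading 57.6°, groundspeed 145.3 kt
Leg 3: desired track 235.7°; wind correction -22.4° → command heading 213.3°, groundspeed 48.9 kt
Leg 4: desired track 85.8°; wind correction +33.0° → command heading 118.8°, groundspeed 100.6 kt

Leg 1: heading=290.2°, groundspeed=119.1 kt
Leg 2: heading=57.6°, groundspeed=145.3 kt
Leg 3: heading=213.3°, groundspeed=48.9 kt
Leg 4: heading=118.8°, groundspeed=100.6 kt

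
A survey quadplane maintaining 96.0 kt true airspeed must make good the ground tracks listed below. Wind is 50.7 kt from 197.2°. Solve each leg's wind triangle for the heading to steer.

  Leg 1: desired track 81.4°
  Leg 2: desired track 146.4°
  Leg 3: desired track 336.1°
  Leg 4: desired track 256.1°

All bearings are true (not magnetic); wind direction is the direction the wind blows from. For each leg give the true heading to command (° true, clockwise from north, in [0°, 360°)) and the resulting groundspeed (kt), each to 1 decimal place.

Leg 1: desired track 81.4°; wind correction +28.4° → command heading 109.8°, groundspeed 106.5 kt
Leg 2: desired track 146.4°; wind correction +24.2° → command heading 170.6°, groundspeed 55.5 kt
Leg 3: desired track 336.1°; wind correction -20.3° → command heading 315.8°, groundspeed 128.2 kt
Leg 4: desired track 256.1°; wind correction -26.9° → command heading 229.2°, groundspeed 59.4 kt

Leg 1: heading=109.8°, groundspeed=106.5 kt
Leg 2: heading=170.6°, groundspeed=55.5 kt
Leg 3: heading=315.8°, groundspeed=128.2 kt
Leg 4: heading=229.2°, groundspeed=59.4 kt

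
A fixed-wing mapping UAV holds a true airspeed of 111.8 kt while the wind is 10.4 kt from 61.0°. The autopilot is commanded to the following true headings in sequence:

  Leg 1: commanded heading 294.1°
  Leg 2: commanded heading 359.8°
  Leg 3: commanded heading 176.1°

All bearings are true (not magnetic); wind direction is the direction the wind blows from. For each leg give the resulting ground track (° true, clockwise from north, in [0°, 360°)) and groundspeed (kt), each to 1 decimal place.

Leg 1: heading 294.1°; drift -4.0° → track 290.1°, groundspeed 118.3 kt
Leg 2: heading 359.8°; drift -4.9° → track 354.9°, groundspeed 107.2 kt
Leg 3: heading 176.1°; drift +4.6° → track 180.7°, groundspeed 116.6 kt

Leg 1: track=290.1°, groundspeed=118.3 kt
Leg 2: track=354.9°, groundspeed=107.2 kt
Leg 3: track=180.7°, groundspeed=116.6 kt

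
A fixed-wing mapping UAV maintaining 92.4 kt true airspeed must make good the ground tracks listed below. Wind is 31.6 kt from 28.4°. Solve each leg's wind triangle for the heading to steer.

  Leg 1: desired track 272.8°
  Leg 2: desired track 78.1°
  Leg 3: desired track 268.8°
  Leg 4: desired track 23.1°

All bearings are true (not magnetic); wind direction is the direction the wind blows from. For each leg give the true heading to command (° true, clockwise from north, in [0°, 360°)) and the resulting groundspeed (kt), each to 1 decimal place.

Leg 1: desired track 272.8°; wind correction +18.0° → command heading 290.8°, groundspeed 101.5 kt
Leg 2: desired track 78.1°; wind correction -15.1° → command heading 63.0°, groundspeed 68.8 kt
Leg 3: desired track 268.8°; wind correction +17.3° → command heading 286.1°, groundspeed 103.8 kt
Leg 4: desired track 23.1°; wind correction +1.8° → command heading 24.9°, groundspeed 60.9 kt

Leg 1: heading=290.8°, groundspeed=101.5 kt
Leg 2: heading=63.0°, groundspeed=68.8 kt
Leg 3: heading=286.1°, groundspeed=103.8 kt
Leg 4: heading=24.9°, groundspeed=60.9 kt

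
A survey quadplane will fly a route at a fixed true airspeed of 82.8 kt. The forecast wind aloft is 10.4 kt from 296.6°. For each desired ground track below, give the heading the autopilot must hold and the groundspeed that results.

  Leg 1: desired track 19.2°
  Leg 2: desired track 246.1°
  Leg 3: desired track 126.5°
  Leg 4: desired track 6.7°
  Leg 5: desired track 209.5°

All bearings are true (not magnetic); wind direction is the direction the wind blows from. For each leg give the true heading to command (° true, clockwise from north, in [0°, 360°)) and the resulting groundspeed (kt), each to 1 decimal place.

Leg 1: desired track 19.2°; wind correction -7.2° → command heading 12.0°, groundspeed 80.8 kt
Leg 2: desired track 246.1°; wind correction +5.6° → command heading 251.7°, groundspeed 75.8 kt
Leg 3: desired track 126.5°; wind correction +1.2° → command heading 127.7°, groundspeed 93.0 kt
Leg 4: desired track 6.7°; wind correction -6.8° → command heading 359.9°, groundspeed 78.7 kt
Leg 5: desired track 209.5°; wind correction +7.2° → command heading 216.7°, groundspeed 81.6 kt

Leg 1: heading=12.0°, groundspeed=80.8 kt
Leg 2: heading=251.7°, groundspeed=75.8 kt
Leg 3: heading=127.7°, groundspeed=93.0 kt
Leg 4: heading=359.9°, groundspeed=78.7 kt
Leg 5: heading=216.7°, groundspeed=81.6 kt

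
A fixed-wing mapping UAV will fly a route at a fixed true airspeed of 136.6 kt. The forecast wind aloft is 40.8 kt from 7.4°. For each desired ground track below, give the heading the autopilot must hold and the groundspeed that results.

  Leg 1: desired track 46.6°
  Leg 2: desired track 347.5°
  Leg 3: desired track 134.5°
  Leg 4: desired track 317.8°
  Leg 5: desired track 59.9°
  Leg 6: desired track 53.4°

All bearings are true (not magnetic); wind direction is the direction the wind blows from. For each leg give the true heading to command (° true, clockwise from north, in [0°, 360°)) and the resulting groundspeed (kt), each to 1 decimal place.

Leg 1: desired track 46.6°; wind correction -10.9° → command heading 35.7°, groundspeed 102.5 kt
Leg 2: desired track 347.5°; wind correction +5.8° → command heading 353.3°, groundspeed 97.5 kt
Leg 3: desired track 134.5°; wind correction -13.8° → command heading 120.7°, groundspeed 157.3 kt
Leg 4: desired track 317.8°; wind correction +13.1° → command heading 330.9°, groundspeed 106.6 kt
Leg 5: desired track 59.9°; wind correction -13.7° → command heading 46.2°, groundspeed 107.9 kt
Leg 6: desired track 53.4°; wind correction -12.4° → command heading 41.0°, groundspeed 105.1 kt

Leg 1: heading=35.7°, groundspeed=102.5 kt
Leg 2: heading=353.3°, groundspeed=97.5 kt
Leg 3: heading=120.7°, groundspeed=157.3 kt
Leg 4: heading=330.9°, groundspeed=106.6 kt
Leg 5: heading=46.2°, groundspeed=107.9 kt
Leg 6: heading=41.0°, groundspeed=105.1 kt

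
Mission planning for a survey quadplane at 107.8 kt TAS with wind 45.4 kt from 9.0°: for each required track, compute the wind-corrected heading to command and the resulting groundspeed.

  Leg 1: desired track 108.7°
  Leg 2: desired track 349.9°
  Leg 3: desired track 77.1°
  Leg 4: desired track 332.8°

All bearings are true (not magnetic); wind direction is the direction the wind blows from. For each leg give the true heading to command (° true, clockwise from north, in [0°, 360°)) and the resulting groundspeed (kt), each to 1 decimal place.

Leg 1: desired track 108.7°; wind correction -24.5° → command heading 84.2°, groundspeed 105.7 kt
Leg 2: desired track 349.9°; wind correction +7.9° → command heading 357.8°, groundspeed 63.9 kt
Leg 3: desired track 77.1°; wind correction -23.0° → command heading 54.1°, groundspeed 82.3 kt
Leg 4: desired track 332.8°; wind correction +14.4° → command heading 347.2°, groundspeed 67.8 kt

Leg 1: heading=84.2°, groundspeed=105.7 kt
Leg 2: heading=357.8°, groundspeed=63.9 kt
Leg 3: heading=54.1°, groundspeed=82.3 kt
Leg 4: heading=347.2°, groundspeed=67.8 kt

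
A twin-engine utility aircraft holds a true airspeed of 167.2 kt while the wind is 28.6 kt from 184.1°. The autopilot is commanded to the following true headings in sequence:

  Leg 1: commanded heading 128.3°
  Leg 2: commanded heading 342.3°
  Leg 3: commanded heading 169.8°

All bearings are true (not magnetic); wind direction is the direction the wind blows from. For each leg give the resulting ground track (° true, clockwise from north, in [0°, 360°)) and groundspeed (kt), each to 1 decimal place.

Leg 1: track=119.4°, groundspeed=153.0 kt
Leg 2: track=345.4°, groundspeed=194.0 kt
Leg 3: track=166.9°, groundspeed=139.7 kt

Leg 1: heading 128.3°; drift -8.9° → track 119.4°, groundspeed 153.0 kt
Leg 2: heading 342.3°; drift +3.1° → track 345.4°, groundspeed 194.0 kt
Leg 3: heading 169.8°; drift -2.9° → track 166.9°, groundspeed 139.7 kt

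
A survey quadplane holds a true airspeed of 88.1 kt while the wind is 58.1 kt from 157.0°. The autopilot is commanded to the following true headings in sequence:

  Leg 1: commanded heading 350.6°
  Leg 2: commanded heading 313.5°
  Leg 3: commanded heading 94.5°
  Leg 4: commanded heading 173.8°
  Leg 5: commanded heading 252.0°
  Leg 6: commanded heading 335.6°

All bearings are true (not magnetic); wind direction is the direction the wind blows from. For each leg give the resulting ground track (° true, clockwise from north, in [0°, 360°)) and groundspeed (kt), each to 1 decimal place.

Leg 1: track=345.2°, groundspeed=145.2 kt
Leg 2: track=322.8°, groundspeed=143.3 kt
Leg 3: track=54.4°, groundspeed=80.1 kt
Leg 4: track=201.1°, groundspeed=36.6 kt
Leg 5: track=283.9°, groundspeed=109.7 kt
Leg 6: track=336.2°, groundspeed=146.2 kt

Leg 1: heading 350.6°; drift -5.4° → track 345.2°, groundspeed 145.2 kt
Leg 2: heading 313.5°; drift +9.3° → track 322.8°, groundspeed 143.3 kt
Leg 3: heading 94.5°; drift -40.1° → track 54.4°, groundspeed 80.1 kt
Leg 4: heading 173.8°; drift +27.3° → track 201.1°, groundspeed 36.6 kt
Leg 5: heading 252.0°; drift +31.9° → track 283.9°, groundspeed 109.7 kt
Leg 6: heading 335.6°; drift +0.6° → track 336.2°, groundspeed 146.2 kt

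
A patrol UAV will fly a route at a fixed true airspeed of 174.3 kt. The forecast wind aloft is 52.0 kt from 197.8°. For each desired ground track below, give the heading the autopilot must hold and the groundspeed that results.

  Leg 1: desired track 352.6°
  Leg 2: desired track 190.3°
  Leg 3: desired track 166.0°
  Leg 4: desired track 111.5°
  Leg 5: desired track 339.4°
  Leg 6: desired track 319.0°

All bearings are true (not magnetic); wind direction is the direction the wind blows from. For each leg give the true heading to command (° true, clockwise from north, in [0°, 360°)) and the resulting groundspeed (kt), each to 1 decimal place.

Leg 1: desired track 352.6°; wind correction -7.3° → command heading 345.3°, groundspeed 219.9 kt
Leg 2: desired track 190.3°; wind correction +2.2° → command heading 192.5°, groundspeed 122.6 kt
Leg 3: desired track 166.0°; wind correction +9.0° → command heading 175.0°, groundspeed 127.9 kt
Leg 4: desired track 111.5°; wind correction +17.3° → command heading 128.8°, groundspeed 163.0 kt
Leg 5: desired track 339.4°; wind correction -10.7° → command heading 328.7°, groundspeed 212.0 kt
Leg 6: desired track 319.0°; wind correction -14.8° → command heading 304.2°, groundspeed 195.5 kt

Leg 1: heading=345.3°, groundspeed=219.9 kt
Leg 2: heading=192.5°, groundspeed=122.6 kt
Leg 3: heading=175.0°, groundspeed=127.9 kt
Leg 4: heading=128.8°, groundspeed=163.0 kt
Leg 5: heading=328.7°, groundspeed=212.0 kt
Leg 6: heading=304.2°, groundspeed=195.5 kt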